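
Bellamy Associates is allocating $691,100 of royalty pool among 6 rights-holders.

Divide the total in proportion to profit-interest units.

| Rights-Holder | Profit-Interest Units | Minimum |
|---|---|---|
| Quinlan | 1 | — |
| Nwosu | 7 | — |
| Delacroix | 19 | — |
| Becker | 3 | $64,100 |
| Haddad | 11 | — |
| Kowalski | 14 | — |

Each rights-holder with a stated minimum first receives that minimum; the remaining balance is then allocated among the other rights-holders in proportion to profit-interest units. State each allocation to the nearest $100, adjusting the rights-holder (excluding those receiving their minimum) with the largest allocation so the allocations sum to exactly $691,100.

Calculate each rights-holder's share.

Fund the minimums — Becker $64,100. Balance $627,000.
Balance split over remaining profit-interest units 52: Quinlan 12,057.69 → $12,100; Nwosu 84,403.85 → $84,400; Delacroix 229,096.15 → $229,100; Haddad 132,634.62 → $132,600; Kowalski 168,807.69 → $168,800.

Quinlan: $12,100; Nwosu: $84,400; Delacroix: $229,100; Becker: $64,100; Haddad: $132,600; Kowalski: $168,800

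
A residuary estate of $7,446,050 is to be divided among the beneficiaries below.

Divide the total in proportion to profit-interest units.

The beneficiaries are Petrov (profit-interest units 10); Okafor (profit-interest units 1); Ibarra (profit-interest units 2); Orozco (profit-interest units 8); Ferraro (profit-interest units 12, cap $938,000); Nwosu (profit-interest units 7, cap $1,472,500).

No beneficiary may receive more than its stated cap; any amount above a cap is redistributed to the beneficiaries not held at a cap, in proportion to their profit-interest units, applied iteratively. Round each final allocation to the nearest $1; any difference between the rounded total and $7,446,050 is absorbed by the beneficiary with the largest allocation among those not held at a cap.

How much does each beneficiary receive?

Sum of profit-interest units: 40.
Pro-rata shares before constraints: Petrov 1,861,512.50; Okafor 186,151.25; Ibarra 372,302.50; Orozco 1,489,210.00; Ferraro 2,233,815.00; Nwosu 1,303,058.75.
Held at cap: Ferraro ($938,000); balance $6,508,050 reallocated over remaining profit-interest units 28.
Held at cap: Nwosu ($1,472,500); balance $5,035,550 reallocated over remaining profit-interest units 21.
Remaining shares: Petrov 2,397,880.95 → $2,397,881; Okafor 239,788.10 → $239,788; Ibarra 479,576.19 → $479,576; Orozco 1,918,304.76 → $1,918,305.

Petrov: $2,397,881; Okafor: $239,788; Ibarra: $479,576; Orozco: $1,918,305; Ferraro: $938,000; Nwosu: $1,472,500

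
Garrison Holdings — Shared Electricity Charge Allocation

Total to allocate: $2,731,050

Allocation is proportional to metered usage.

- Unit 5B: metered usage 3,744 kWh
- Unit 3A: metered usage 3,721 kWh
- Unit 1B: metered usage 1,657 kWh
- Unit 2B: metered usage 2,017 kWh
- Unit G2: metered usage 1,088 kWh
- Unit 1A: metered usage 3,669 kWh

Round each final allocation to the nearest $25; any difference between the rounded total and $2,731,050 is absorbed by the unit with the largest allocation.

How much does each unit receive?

Total metered usage = 15,896.
Pro-rata amounts: Unit 5B 3,744/15,896 × $2,731,050 = 643,246.80; Unit 3A 3,721/15,896 × $2,731,050 = 639,295.23; Unit 1B 1,657/15,896 × $2,731,050 = 284,684.82; Unit 2B 2,017/15,896 × $2,731,050 = 346,535.47; Unit G2 1,088/15,896 × $2,731,050 = 186,926.42; Unit 1A 3,669/15,896 × $2,731,050 = 630,361.25.
Rounded to nearest $25: Unit 5B $643,250; Unit 3A $639,300; Unit 1B $284,675; Unit 2B $346,525; Unit G2 $186,925; Unit 1A $630,350. Sum = $2,731,025.
Difference $2,731,050 − $2,731,025 = +$25 applied to largest allocation (Unit 5B): Unit 5B becomes $643,275.

Unit 5B: $643,275 | Unit 3A: $639,300 | Unit 1B: $284,675 | Unit 2B: $346,525 | Unit G2: $186,925 | Unit 1A: $630,350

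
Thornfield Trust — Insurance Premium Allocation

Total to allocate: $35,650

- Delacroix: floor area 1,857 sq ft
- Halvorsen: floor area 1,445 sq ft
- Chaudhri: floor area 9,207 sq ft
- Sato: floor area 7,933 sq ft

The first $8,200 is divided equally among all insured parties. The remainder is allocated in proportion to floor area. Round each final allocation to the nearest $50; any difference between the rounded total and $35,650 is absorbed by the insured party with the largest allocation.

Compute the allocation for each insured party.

Delacroix: $4,550 · Halvorsen: $4,000 · Chaudhri: $14,400 · Sato: $12,700

$8,200 shared equally gives $2,050 per insured party.
Remainder $27,450 by floor area (total 20,442): Delacroix 2,493.62 → $2,500; Halvorsen 1,940.38 → $1,950; Chaudhri 12,363.38 → $12,350; Sato 10,652.62 → $10,650.
Totals: Delacroix $2,050 + $2,500 = $4,550; Halvorsen $2,050 + $1,950 = $4,000; Chaudhri $2,050 + $12,350 = $14,400; Sato $2,050 + $10,650 = $12,700.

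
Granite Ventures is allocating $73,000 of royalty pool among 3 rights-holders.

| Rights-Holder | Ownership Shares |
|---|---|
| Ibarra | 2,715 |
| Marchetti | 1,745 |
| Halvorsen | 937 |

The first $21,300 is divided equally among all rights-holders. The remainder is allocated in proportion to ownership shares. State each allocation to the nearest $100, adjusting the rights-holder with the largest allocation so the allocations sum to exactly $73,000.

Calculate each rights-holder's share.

Ibarra: $33,100 | Marchetti: $23,800 | Halvorsen: $16,100

First tranche $21,300 split equally: $7,100 each.
Remainder $51,700 by ownership shares (total 5,397): Ibarra 26,008.06 → $26,000; Marchetti 16,716.05 → $16,700; Halvorsen 8,975.89 → $9,000.
Totals: Ibarra $7,100 + $26,000 = $33,100; Marchetti $7,100 + $16,700 = $23,800; Halvorsen $7,100 + $9,000 = $16,100.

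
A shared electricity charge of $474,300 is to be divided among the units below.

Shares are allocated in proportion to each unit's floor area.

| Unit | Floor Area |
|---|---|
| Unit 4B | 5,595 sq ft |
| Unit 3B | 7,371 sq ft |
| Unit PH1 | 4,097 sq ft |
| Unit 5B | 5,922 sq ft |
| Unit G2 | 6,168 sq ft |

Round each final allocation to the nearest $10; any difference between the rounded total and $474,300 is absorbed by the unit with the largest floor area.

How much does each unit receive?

Combined floor area = 29,153.
Pro-rata amounts: Unit 4B 5,595/29,153 × $474,300 = 91,026.94; Unit 3B 7,371/29,153 × $474,300 = 119,921.29; Unit PH1 4,097/29,153 × $474,300 = 66,655.48; Unit 5B 5,922/29,153 × $474,300 = 96,347.02; Unit G2 6,168/29,153 × $474,300 = 100,349.27.
Rounded to nearest $10: Unit 4B $91,030; Unit 3B $119,920; Unit PH1 $66,660; Unit 5B $96,350; Unit G2 $100,350. Sum = $474,310.
Difference $474,300 − $474,310 = −$10 applied to largest floor area (Unit 3B): Unit 3B becomes $119,910.

Unit 4B: $91,030 | Unit 3B: $119,910 | Unit PH1: $66,660 | Unit 5B: $96,350 | Unit G2: $100,350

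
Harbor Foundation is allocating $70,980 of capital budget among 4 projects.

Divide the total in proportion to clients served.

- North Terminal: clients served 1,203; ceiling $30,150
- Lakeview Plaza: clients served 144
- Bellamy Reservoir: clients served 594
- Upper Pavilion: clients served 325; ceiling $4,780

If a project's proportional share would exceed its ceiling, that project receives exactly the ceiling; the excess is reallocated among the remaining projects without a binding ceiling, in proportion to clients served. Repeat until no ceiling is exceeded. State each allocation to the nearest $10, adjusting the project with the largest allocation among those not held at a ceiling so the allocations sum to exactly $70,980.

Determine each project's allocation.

North Terminal: $30,150; Lakeview Plaza: $7,030; Bellamy Reservoir: $29,020; Upper Pavilion: $4,780

Combined clients served = 2,266.
Pro-rata shares before constraints: North Terminal 37,682.67; Lakeview Plaza 4,510.64; Bellamy Reservoir 18,606.41; Upper Pavilion 10,180.27.
Held at cap: North Terminal ($30,150), Upper Pavilion ($4,780); remaining pool $36,050 reallocated over remaining clients served 738.
Remaining shares: Lakeview Plaza 7,034.15 → $7,030; Bellamy Reservoir 29,015.85 → $29,020.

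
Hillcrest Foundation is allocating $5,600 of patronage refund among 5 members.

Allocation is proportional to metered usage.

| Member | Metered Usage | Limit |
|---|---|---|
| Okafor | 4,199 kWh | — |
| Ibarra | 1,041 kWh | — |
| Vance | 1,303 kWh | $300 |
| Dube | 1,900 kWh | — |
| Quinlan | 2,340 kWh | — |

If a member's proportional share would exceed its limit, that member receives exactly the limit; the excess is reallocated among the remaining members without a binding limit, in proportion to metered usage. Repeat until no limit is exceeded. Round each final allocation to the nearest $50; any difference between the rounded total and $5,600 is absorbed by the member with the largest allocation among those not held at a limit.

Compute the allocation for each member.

Sum of metered usage: 10,783.
Pro-rata shares before constraints: Okafor 2,180.69; Ibarra 540.63; Vance 676.69; Dube 986.74; Quinlan 1,215.25.
Cap binds for Vance ($300); residual $5,300 reallocated over remaining metered usage 9,480.
Shares after redistribution: Okafor 2,347.54 → $2,350; Ibarra 581.99 → $600; Dube 1,062.24 → $1,050; Quinlan 1,308.23 → $1,300.

Okafor: $2,350 · Ibarra: $600 · Vance: $300 · Dube: $1,050 · Quinlan: $1,300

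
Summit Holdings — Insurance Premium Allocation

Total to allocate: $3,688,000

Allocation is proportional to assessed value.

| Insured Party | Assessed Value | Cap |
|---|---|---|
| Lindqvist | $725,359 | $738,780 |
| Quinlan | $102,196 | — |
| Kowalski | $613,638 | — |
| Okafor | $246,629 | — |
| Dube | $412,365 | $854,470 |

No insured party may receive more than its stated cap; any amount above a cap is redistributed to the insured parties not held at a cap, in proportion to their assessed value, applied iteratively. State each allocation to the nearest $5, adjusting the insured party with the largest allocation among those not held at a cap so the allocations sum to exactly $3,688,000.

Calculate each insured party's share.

Lindqvist: $738,780 | Quinlan: $222,425 | Kowalski: $1,335,550 | Okafor: $536,775 | Dube: $854,470

Combined assessed value = 2,100,187.
Proportional shares (ignoring caps): Lindqvist 1,273,755.14; Quinlan 179,459.66; Kowalski 1,077,569.26; Okafor 433,088.94; Dube 724,127.00.
Capped: Lindqvist ($738,780); remaining pool $2,949,220 reallocated over remaining assessed value 1,374,828.
Capped: Dube ($854,470); remaining pool $2,094,750 reallocated over remaining assessed value 962,463.
Redistributed shares: Quinlan 222,424.21 → $222,425; Kowalski 1,335,550.77 → $1,335,550; Okafor 536,775.02 → $536,775.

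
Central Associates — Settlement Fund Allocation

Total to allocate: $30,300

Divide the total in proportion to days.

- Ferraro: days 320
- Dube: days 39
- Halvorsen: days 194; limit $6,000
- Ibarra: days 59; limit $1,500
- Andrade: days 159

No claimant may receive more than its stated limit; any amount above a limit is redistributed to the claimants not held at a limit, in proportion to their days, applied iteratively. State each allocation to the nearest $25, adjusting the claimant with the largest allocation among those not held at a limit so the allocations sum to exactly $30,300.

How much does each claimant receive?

Ferraro: $14,075; Dube: $1,725; Halvorsen: $6,000; Ibarra: $1,500; Andrade: $7,000

Combined days = 771.
Unconstrained shares: Ferraro 12,575.88; Dube 1,532.68; Halvorsen 7,624.12; Ibarra 2,318.68; Andrade 6,248.64.
Capped: Halvorsen ($6,000), Ibarra ($1,500); residual $22,800 reallocated over remaining days 518.
Redistributed shares: Ferraro 14,084.94 → $14,075; Dube 1,716.60 → $1,725; Andrade 6,998.46 → $7,000.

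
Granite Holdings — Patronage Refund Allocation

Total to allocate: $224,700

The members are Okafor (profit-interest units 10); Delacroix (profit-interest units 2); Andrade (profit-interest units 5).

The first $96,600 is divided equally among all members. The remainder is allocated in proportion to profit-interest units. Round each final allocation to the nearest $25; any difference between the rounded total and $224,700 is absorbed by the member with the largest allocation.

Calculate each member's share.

$96,600 shared equally gives $32,200 per member.
Remainder $128,100 by profit-interest units (total 17): Okafor 75,352.94 → $75,350; Delacroix 15,070.59 → $15,075; Andrade 37,676.47 → $37,675.
Totals: Okafor $32,200 + $75,350 = $107,550; Delacroix $32,200 + $15,075 = $47,275; Andrade $32,200 + $37,675 = $69,875.

Okafor: $107,550 · Delacroix: $47,275 · Andrade: $69,875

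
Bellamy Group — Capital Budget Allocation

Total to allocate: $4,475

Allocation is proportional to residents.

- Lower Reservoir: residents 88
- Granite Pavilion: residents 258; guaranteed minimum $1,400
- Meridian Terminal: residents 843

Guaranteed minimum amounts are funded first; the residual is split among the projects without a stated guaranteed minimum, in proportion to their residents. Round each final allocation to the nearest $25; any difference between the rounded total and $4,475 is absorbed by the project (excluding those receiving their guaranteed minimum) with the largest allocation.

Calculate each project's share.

Lower Reservoir: $300 | Granite Pavilion: $1,400 | Meridian Terminal: $2,775

Minimums first: Granite Pavilion $1,400. Balance $3,075.
Balance split over remaining residents 931: Lower Reservoir 290.66 → $300; Meridian Terminal 2,784.34 → $2,775.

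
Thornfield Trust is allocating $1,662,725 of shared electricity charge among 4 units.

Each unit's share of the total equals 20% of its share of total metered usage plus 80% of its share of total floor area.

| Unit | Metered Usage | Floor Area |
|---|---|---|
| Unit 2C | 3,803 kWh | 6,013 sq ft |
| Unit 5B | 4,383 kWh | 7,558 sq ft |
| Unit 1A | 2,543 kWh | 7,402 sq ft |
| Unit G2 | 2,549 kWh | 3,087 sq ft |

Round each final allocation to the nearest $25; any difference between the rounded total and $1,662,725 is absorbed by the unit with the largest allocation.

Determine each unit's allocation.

Unit 2C: $427,675 | Unit 5B: $527,625 | Unit 1A: $472,925 | Unit G2: $234,500

Metered usage total 13,278; floor area total 24,060.
Blended shares (20% metered usage + 80% floor area): Unit 2C 0.2572; Unit 5B 0.3173; Unit 1A 0.2844; Unit G2 0.1410.
Raw shares: Unit 2C 427,679.84; Unit 5B 527,622.63; Unit 1A 472,915.57; Unit G2 234,506.96.
At nearest $25: Unit 2C $427,675; Unit 5B $527,625; Unit 1A $472,925; Unit G2 $234,500. Sum = $1,662,725.
Rounded total matches; no reconciliation needed.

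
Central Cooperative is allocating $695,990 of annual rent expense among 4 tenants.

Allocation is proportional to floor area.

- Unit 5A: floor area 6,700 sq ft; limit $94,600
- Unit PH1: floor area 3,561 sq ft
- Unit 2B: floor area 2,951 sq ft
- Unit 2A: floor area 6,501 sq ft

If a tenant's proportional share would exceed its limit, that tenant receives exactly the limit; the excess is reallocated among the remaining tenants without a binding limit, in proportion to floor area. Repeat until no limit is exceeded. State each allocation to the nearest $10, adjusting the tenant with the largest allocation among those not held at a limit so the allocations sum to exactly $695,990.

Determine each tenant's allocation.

Total floor area = 19,713.
Proportional shares (ignoring caps): Unit 5A 236,551.16; Unit PH1 125,725.18; Unit 2B 104,188.43; Unit 2A 229,525.24.
Capped: Unit 5A ($94,600); balance $601,390 reallocated over remaining floor area 13,013.
Redistributed shares: Unit PH1 164,570.03 → $164,570; Unit 2B 136,379.15 → $136,380; Unit 2A 300,440.82 → $300,440.

Unit 5A: $94,600 | Unit PH1: $164,570 | Unit 2B: $136,380 | Unit 2A: $300,440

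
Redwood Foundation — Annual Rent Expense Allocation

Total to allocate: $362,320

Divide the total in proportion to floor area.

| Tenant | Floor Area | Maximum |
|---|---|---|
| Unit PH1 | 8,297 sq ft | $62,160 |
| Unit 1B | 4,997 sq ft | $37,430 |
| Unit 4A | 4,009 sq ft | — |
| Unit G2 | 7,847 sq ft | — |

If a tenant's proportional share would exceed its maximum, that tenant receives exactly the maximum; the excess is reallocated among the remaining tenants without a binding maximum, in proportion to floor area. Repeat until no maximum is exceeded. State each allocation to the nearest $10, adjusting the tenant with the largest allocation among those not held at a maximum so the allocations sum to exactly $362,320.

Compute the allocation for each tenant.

Floor area total: 25,150.
Pro-rata shares before constraints: Unit PH1 119,529.58; Unit 1B 71,988.59; Unit 4A 57,755.10; Unit G2 113,046.72.
Cap binds for Unit PH1 ($62,160), Unit 1B ($37,430); balance $262,730 reallocated over remaining floor area 11,856.
Redistributed shares: Unit 4A 88,839.79 → $88,840; Unit G2 173,890.21 → $173,890.

Unit PH1: $62,160 | Unit 1B: $37,430 | Unit 4A: $88,840 | Unit G2: $173,890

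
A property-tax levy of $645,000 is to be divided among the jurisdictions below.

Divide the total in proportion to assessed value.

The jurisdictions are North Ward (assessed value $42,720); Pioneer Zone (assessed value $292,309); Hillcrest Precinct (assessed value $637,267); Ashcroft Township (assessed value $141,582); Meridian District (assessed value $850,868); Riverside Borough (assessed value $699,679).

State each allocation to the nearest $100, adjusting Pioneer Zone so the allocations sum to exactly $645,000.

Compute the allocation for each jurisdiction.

North Ward: $10,300; Pioneer Zone: $70,700; Hillcrest Precinct: $154,300; Ashcroft Township: $34,300; Meridian District: $206,000; Riverside Borough: $169,400

Combined assessed value = 2,664,425.
Pro-rata amounts: North Ward 42,720/2,664,425 × $645,000 = 10,341.59; Pioneer Zone 292,309/2,664,425 × $645,000 = 70,761.72; Hillcrest Precinct 637,267/2,664,425 × $645,000 = 154,268.64; Ashcroft Township 141,582/2,664,425 × $645,000 = 34,273.96; Meridian District 850,868/2,664,425 × $645,000 = 205,976.85; Riverside Borough 699,679/2,664,425 × $645,000 = 169,377.24.
At nearest $100: North Ward $10,300; Pioneer Zone $70,800; Hillcrest Precinct $154,300; Ashcroft Township $34,300; Meridian District $206,000; Riverside Borough $169,400. Sum = $645,100.
Difference $645,000 − $645,100 = −$100 applied to Pioneer Zone: Pioneer Zone becomes $70,700.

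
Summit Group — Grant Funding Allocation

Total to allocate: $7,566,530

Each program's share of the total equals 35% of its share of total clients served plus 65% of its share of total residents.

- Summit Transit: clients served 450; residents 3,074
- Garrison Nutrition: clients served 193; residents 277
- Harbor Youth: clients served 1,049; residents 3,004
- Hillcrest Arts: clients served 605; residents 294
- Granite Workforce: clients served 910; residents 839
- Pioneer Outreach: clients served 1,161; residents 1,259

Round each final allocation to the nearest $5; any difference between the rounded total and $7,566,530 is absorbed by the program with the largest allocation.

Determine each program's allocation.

Totals — clients served 4,368, residents 8,747.
Composite weights (35% clients served + 65% residents): Summit Transit 0.2645; Garrison Nutrition 0.0360; Harbor Youth 0.3073; Hillcrest Arts 0.0703; Granite Workforce 0.1353; Pioneer Outreach 0.1866.
Unrounded shares: Summit Transit 2,001,273.77; Garrison Nutrition 272,765.42; Harbor Youth 2,325,083.51; Hillcrest Arts 532,116.64; Granite Workforce 1,023,477.28; Pioneer Outreach 1,411,813.39.
After rounding ($5): Summit Transit $2,001,275; Garrison Nutrition $272,765; Harbor Youth $2,325,085; Hillcrest Arts $532,115; Granite Workforce $1,023,475; Pioneer Outreach $1,411,815. Sum = $7,566,530.
Rounded total matches; no reconciliation needed.

Summit Transit: $2,001,275 · Garrison Nutrition: $272,765 · Harbor Youth: $2,325,085 · Hillcrest Arts: $532,115 · Granite Workforce: $1,023,475 · Pioneer Outreach: $1,411,815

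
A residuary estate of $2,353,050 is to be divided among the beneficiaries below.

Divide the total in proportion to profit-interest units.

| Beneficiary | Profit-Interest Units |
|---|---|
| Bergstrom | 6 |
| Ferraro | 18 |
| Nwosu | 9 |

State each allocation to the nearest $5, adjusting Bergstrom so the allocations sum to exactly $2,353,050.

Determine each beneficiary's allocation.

Sum of profit-interest units: 33.
Proportional shares: Bergstrom 6/33 × $2,353,050 = 427,827.27; Ferraro 18/33 × $2,353,050 = 1,283,481.82; Nwosu 9/33 × $2,353,050 = 641,740.91.
Rounded to nearest $5: Bergstrom $427,825; Ferraro $1,283,480; Nwosu $641,740. Sum = $2,353,045.
Difference $2,353,050 − $2,353,045 = +$5 applied to Bergstrom: Bergstrom becomes $427,830.

Bergstrom: $427,830 · Ferraro: $1,283,480 · Nwosu: $641,740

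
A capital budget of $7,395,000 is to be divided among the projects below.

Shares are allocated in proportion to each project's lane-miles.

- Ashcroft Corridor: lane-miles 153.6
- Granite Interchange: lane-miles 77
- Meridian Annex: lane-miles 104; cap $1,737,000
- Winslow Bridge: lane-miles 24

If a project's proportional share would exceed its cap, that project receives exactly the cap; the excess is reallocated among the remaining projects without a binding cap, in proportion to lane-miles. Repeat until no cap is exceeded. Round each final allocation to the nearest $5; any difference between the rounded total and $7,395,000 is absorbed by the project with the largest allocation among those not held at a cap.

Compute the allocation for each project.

Combined lane-miles = 358.6.
Proportional shares (ignoring caps): Ashcroft Corridor 3,167,518.13; Granite Interchange 1,587,883.44; Meridian Annex 2,144,673.73; Winslow Bridge 494,924.71.
Capped: Meridian Annex ($1,737,000); balance $5,658,000 reallocated over remaining lane-miles 254.6.
Shares after redistribution: Ashcroft Corridor 3,413,467.40 → $3,413,465; Granite Interchange 1,711,178.32 → $1,711,180; Winslow Bridge 533,354.28 → $533,355.

Ashcroft Corridor: $3,413,465 · Granite Interchange: $1,711,180 · Meridian Annex: $1,737,000 · Winslow Bridge: $533,355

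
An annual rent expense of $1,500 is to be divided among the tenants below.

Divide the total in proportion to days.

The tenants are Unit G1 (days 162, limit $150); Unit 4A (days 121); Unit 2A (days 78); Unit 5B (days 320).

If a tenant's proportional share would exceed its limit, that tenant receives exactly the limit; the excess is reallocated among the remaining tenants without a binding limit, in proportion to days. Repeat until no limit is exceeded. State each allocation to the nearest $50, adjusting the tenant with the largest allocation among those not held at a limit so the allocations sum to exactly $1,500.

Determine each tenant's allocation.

Unit G1: $150 · Unit 4A: $300 · Unit 2A: $200 · Unit 5B: $850

Sum of days: 681.
Unconstrained shares: Unit G1 356.83; Unit 4A 266.52; Unit 2A 171.81; Unit 5B 704.85.
Cap binds for Unit G1 ($150); remaining pool $1,350 reallocated over remaining days 519.
Redistributed shares: Unit 4A 314.74 → $300; Unit 2A 202.89 → $200; Unit 5B 832.37 → $850.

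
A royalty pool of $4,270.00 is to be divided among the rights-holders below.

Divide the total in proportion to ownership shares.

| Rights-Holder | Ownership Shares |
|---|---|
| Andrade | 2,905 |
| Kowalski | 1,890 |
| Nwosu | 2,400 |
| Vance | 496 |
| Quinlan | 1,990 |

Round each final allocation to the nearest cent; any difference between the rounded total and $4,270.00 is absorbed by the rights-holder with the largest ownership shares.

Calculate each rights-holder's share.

Andrade: $1,281.31 | Kowalski: $833.62 | Nwosu: $1,058.57 | Vance: $218.77 | Quinlan: $877.73

Ownership shares total: 2,905 + 1,890 + 2,400 + 496 + 1,990 = 9,681.
Proportional shares: Andrade 1,281.3087; Kowalski 833.6226; Nwosu 1,058.5683; Vance 218.7708; Quinlan 877.7296.
Rounded to nearest cent: Andrade $1,281.31; Kowalski $833.62; Nwosu $1,058.57; Vance $218.77; Quinlan $877.73. Sum = $4,270.00.
Sum already equals the total — no adjustment.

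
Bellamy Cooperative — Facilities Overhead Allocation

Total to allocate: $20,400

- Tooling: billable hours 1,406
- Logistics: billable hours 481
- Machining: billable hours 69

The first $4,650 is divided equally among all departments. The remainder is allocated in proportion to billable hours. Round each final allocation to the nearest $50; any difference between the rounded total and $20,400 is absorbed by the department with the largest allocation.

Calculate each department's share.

Equal tier: $4,650 ÷ 3 = $1,550 apiece.
Remainder $15,750 by billable hours (total 1,956): Tooling 11,321.32 → $11,300; Logistics 3,873.08 → $3,850; Machining 555.60 → $550.
Rounding difference +$50 on remainder applied to Tooling.
Totals: Tooling $1,550 + $11,350 = $12,900; Logistics $1,550 + $3,850 = $5,400; Machining $1,550 + $550 = $2,100.

Tooling: $12,900 · Logistics: $5,400 · Machining: $2,100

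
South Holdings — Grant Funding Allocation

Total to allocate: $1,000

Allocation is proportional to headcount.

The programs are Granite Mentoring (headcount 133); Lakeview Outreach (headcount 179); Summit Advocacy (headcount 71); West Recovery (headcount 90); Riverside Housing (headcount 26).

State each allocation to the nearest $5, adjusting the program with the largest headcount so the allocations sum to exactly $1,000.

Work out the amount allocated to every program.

Granite Mentoring: $265 · Lakeview Outreach: $365 · Summit Advocacy: $140 · West Recovery: $180 · Riverside Housing: $50

Combined headcount = 499.
Proportional shares: Granite Mentoring 133/499 × $1,000 = 266.53; Lakeview Outreach 179/499 × $1,000 = 358.72; Summit Advocacy 71/499 × $1,000 = 142.28; West Recovery 90/499 × $1,000 = 180.36; Riverside Housing 26/499 × $1,000 = 52.10.
Rounded to nearest $5: Granite Mentoring $265; Lakeview Outreach $360; Summit Advocacy $140; West Recovery $180; Riverside Housing $50. Sum = $995.
Difference $1,000 − $995 = +$5 applied to largest headcount (Lakeview Outreach): Lakeview Outreach becomes $365.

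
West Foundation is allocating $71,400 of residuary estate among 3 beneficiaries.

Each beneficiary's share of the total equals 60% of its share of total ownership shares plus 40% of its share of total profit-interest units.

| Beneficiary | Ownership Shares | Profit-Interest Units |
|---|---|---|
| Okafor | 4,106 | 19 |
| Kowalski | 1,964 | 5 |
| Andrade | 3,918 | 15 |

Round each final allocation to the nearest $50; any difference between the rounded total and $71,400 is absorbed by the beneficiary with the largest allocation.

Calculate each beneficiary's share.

Totals — ownership shares 9,988, profit-interest units 39.
Blended shares (60% ownership shares + 40% profit-interest units): Okafor 0.4415; Kowalski 0.1693; Andrade 0.3892.
Pro-rata amounts: Okafor 31,525.08; Kowalski 12,085.42; Andrade 27,789.49.
At nearest $50: Okafor $31,550; Kowalski $12,100; Andrade $27,800. Sum = $71,450.
Difference $71,400 − $71,450 = −$50 applied to largest allocation (Okafor): Okafor becomes $31,500.

Okafor: $31,500; Kowalski: $12,100; Andrade: $27,800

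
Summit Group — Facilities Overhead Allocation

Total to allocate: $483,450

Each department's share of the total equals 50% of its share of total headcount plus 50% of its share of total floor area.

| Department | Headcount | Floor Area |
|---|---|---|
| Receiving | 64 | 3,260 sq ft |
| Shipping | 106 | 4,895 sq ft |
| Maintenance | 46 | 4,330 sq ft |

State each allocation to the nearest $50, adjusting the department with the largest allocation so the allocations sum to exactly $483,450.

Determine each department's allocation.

Headcount total 216; floor area total 12,485.
Blended shares (50% headcount + 50% floor area): Receiving 0.2787; Shipping 0.4414; Maintenance 0.2799.
Proportional shares: Receiving 134,739.84; Shipping 213,397.54; Maintenance 135,312.61.
At nearest $50: Receiving $134,750; Shipping $213,400; Maintenance $135,300. Sum = $483,450.
Sum already equals the total — no adjustment.

Receiving: $134,750 | Shipping: $213,400 | Maintenance: $135,300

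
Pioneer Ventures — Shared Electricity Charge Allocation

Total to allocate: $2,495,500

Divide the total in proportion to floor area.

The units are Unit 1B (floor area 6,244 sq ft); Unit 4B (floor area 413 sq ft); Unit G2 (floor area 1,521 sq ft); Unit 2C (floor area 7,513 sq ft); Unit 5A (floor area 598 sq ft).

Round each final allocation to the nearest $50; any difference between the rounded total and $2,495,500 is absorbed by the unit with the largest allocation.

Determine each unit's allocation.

Total floor area = 16,289.
Unrounded shares: Unit 1B 6,244/16,289 × $2,495,500 = 956,590.46; Unit 4B 413/16,289 × $2,495,500 = 63,272.24; Unit G2 1,521/16,289 × $2,495,500 = 233,019.55; Unit 2C 7,513/16,289 × $2,495,500 = 1,151,003.22; Unit 5A 598/16,289 × $2,495,500 = 91,614.53.
Rounded to nearest $50: Unit 1B $956,600; Unit 4B $63,250; Unit G2 $233,000; Unit 2C $1,151,000; Unit 5A $91,600. Sum = $2,495,450.
Difference $2,495,500 − $2,495,450 = +$50 applied to largest allocation (Unit 2C): Unit 2C becomes $1,151,050.

Unit 1B: $956,600 · Unit 4B: $63,250 · Unit G2: $233,000 · Unit 2C: $1,151,050 · Unit 5A: $91,600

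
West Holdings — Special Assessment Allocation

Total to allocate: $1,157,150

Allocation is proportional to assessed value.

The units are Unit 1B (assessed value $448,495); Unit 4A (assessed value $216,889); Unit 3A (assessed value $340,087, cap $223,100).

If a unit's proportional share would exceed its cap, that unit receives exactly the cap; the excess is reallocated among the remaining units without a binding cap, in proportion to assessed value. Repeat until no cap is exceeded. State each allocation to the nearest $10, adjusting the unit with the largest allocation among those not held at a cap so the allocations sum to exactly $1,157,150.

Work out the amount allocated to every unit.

Unit 1B: $629,590; Unit 4A: $304,460; Unit 3A: $223,100

Total assessed value = 1,005,471.
Pro-rata shares before constraints: Unit 1B 516,152.12; Unit 4A 249,607.50; Unit 3A 391,390.38.
Cap binds for Unit 3A ($223,100); residual $934,050 reallocated over remaining assessed value 665,384.
Shares after redistribution: Unit 1B 629,586.46 → $629,590; Unit 4A 304,463.54 → $304,460.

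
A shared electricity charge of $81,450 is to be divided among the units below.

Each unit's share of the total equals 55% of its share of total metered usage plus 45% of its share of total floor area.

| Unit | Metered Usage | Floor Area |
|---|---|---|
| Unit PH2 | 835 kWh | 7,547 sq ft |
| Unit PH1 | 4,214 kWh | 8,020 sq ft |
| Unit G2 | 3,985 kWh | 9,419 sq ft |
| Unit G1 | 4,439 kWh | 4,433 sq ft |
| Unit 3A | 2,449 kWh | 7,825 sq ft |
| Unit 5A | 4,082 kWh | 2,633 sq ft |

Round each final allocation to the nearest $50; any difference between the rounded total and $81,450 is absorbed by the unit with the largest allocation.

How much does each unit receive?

Unit PH2: $8,800 | Unit PH1: $16,800 | Unit G2: $17,600 | Unit G1: $14,000 | Unit 3A: $12,700 | Unit 5A: $11,550

Totals — metered usage 20,004, floor area 39,877.
Blended shares (55% metered usage + 45% floor area): Unit PH2 0.1081; Unit PH1 0.2064; Unit G2 0.2159; Unit G1 0.1721; Unit 3A 0.1556; Unit 5A 0.1419.
Raw shares: Unit PH2 8,806.66; Unit PH1 16,808.44; Unit G2 17,581.49; Unit G1 14,015.36; Unit 3A 12,676.62; Unit 5A 11,561.43.
Rounded to nearest $50: Unit PH2 $8,800; Unit PH1 $16,800; Unit G2 $17,600; Unit G1 $14,000; Unit 3A $12,700; Unit 5A $11,550. Sum = $81,450.
Rounded total matches; no reconciliation needed.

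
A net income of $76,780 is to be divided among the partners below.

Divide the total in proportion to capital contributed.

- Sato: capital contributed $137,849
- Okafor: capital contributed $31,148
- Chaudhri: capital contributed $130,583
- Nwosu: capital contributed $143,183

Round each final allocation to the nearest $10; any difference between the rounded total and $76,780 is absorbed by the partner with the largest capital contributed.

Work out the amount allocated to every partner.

Sato: $23,900; Okafor: $5,400; Chaudhri: $22,640; Nwosu: $24,840

Total capital contributed = 442,763.
Proportional shares: Sato 137,849/442,763 × $76,780 = 23,904.54; Okafor 31,148/442,763 × $76,780 = 5,401.41; Chaudhri 130,583/442,763 × $76,780 = 22,644.54; Nwosu 143,183/442,763 × $76,780 = 24,829.52.
Rounded to nearest $10: Sato $23,900; Okafor $5,400; Chaudhri $22,640; Nwosu $24,830. Sum = $76,770.
Difference $76,780 − $76,770 = +$10 applied to largest capital contributed (Nwosu): Nwosu becomes $24,840.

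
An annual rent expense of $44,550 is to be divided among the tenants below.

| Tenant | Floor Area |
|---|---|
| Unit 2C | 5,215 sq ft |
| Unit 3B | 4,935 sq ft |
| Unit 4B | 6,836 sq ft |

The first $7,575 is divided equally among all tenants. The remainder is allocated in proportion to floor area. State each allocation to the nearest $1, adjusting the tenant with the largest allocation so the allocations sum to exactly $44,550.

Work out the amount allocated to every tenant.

Unit 2C: $13,877 | Unit 3B: $13,267 | Unit 4B: $17,406

$7,575 shared equally gives $2,525 per tenant.
Remainder $36,975 by floor area (total 16,986): Unit 2C 11,351.97 → $11,352; Unit 3B 10,742.47 → $10,742; Unit 4B 14,880.55 → $14,881.
Totals: Unit 2C $2,525 + $11,352 = $13,877; Unit 3B $2,525 + $10,742 = $13,267; Unit 4B $2,525 + $14,881 = $17,406.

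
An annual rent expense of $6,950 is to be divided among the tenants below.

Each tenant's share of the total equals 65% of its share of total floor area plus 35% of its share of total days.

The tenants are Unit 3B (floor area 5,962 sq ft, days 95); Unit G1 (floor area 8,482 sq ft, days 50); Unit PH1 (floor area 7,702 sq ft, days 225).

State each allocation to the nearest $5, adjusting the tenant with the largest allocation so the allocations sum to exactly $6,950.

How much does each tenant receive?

Unit 3B: $1,840 · Unit G1: $2,060 · Unit PH1: $3,050

Totals — floor area 22,146, days 370.
Blended shares (65% floor area + 35% days): Unit 3B 0.2649; Unit G1 0.2962; Unit PH1 0.4389.
Pro-rata amounts: Unit 3B 1,840.73; Unit G1 2,058.94; Unit PH1 3,050.33.
After rounding ($5): Unit 3B $1,840; Unit G1 $2,060; Unit PH1 $3,050. Sum = $6,950.
No rounding difference to absorb.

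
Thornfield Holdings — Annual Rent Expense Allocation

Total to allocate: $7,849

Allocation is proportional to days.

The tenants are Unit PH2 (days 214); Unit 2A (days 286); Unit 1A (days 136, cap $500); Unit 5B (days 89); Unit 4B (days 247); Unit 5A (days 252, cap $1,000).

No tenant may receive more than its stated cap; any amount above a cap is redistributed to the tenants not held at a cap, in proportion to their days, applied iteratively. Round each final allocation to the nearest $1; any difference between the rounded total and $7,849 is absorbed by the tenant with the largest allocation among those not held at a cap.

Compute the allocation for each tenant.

Unit PH2: $1,625 | Unit 2A: $2,172 | Unit 1A: $500 | Unit 5B: $676 | Unit 4B: $1,876 | Unit 5A: $1,000

Combined days = 1,224.
Pro-rata shares before constraints: Unit PH2 1,372.29; Unit 2A 1,834.00; Unit 1A 872.11; Unit 5B 570.72; Unit 4B 1,583.91; Unit 5A 1,615.97.
Cap binds for Unit 1A ($500), Unit 5A ($1,000); remaining pool $6,349 reallocated over remaining days 836.
Redistributed shares: Unit PH2 1,625.22 → $1,625; Unit 2A 2,172.03 → $2,172; Unit 5B 675.91 → $676; Unit 4B 1,875.84 → $1,876.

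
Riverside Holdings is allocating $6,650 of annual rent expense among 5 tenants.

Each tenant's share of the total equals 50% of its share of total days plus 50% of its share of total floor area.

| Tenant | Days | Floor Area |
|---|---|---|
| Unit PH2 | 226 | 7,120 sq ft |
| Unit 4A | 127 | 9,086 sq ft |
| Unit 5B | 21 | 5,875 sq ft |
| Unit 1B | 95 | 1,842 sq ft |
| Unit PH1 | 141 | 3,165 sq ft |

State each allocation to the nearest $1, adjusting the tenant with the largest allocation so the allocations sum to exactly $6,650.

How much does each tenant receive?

Unit PH2: $2,105 | Unit 4A: $1,808 | Unit 5B: $836 | Unit 1B: $744 | Unit PH1: $1,157

Totals — days 610, floor area 27,088.
Combined weights (50% days + 50% floor area): Unit PH2 0.3167; Unit 4A 0.2718; Unit 5B 0.1257; Unit 1B 0.1119; Unit PH1 0.1740.
Proportional shares: Unit PH2 2,105.85; Unit 4A 1,807.54; Unit 5B 835.61; Unit 1B 743.93; Unit PH1 1,157.06.
After rounding ($1): Unit PH2 $2,106; Unit 4A $1,808; Unit 5B $836; Unit 1B $744; Unit PH1 $1,157. Sum = $6,651.
Difference $6,650 − $6,651 = −$1 applied to largest allocation (Unit PH2): Unit PH2 becomes $2,105.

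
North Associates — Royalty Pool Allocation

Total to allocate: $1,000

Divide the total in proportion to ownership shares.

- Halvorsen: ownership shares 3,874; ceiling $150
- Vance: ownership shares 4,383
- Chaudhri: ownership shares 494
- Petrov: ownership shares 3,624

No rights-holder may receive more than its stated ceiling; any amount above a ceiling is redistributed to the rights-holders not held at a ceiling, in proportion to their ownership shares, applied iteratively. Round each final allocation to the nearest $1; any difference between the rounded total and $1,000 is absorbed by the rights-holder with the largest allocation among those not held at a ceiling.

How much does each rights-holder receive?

Halvorsen: $150; Vance: $439; Chaudhri: $49; Petrov: $362

Total ownership shares = 12,375.
Unconstrained shares: Halvorsen 313.05; Vance 354.18; Chaudhri 39.92; Petrov 292.85.
Held at cap: Halvorsen ($150); balance $850 reallocated over remaining ownership shares 8,501.
Shares after redistribution: Vance 438.25 → $438; Chaudhri 49.39 → $49; Petrov 362.36 → $362.
Rounding difference +$1 applied to Vance → $439.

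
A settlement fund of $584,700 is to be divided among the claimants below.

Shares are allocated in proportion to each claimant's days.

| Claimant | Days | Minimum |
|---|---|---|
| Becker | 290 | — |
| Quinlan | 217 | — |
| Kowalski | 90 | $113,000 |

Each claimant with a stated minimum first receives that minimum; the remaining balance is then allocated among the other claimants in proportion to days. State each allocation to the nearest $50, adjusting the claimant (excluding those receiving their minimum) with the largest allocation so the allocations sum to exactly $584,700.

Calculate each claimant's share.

Becker: $269,800 | Quinlan: $201,900 | Kowalski: $113,000

Minimums first: Kowalski $113,000. Residual $471,700.
Residual split over remaining days 507: Becker 269,808.68 → $269,800; Quinlan 201,891.32 → $201,900.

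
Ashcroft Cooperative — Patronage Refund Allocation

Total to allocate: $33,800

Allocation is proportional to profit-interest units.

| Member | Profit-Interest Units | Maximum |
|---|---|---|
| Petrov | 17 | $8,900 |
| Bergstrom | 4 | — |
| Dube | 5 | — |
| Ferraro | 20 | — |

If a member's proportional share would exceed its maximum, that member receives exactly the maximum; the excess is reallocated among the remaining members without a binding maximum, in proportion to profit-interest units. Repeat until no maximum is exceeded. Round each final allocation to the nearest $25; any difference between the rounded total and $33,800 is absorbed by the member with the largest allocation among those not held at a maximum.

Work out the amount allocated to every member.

Petrov: $8,900 · Bergstrom: $3,425 · Dube: $4,300 · Ferraro: $17,175

Combined profit-interest units = 46.
Proportional shares (ignoring caps): Petrov 12,491.30; Bergstrom 2,939.13; Dube 3,673.91; Ferraro 14,695.65.
Held at cap: Petrov ($8,900); residual $24,900 reallocated over remaining profit-interest units 29.
Shares after redistribution: Bergstrom 3,434.48 → $3,425; Dube 4,293.10 → $4,300; Ferraro 17,172.41 → $17,175.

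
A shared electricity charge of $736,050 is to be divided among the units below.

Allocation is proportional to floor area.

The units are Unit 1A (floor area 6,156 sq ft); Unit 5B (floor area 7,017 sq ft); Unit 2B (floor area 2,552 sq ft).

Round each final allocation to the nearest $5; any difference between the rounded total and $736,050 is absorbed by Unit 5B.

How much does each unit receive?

Unit 1A: $288,150 | Unit 5B: $328,445 | Unit 2B: $119,455

Combined floor area = 15,725.
Proportional shares: Unit 1A 6,156/15,725 × $736,050 = 288,147.78; Unit 5B 7,017/15,725 × $736,050 = 328,449.15; Unit 2B 2,552/15,725 × $736,050 = 119,453.07.
At nearest $5: Unit 1A $288,150; Unit 5B $328,450; Unit 2B $119,455. Sum = $736,055.
Difference $736,050 − $736,055 = −$5 applied to Unit 5B: Unit 5B becomes $328,445.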